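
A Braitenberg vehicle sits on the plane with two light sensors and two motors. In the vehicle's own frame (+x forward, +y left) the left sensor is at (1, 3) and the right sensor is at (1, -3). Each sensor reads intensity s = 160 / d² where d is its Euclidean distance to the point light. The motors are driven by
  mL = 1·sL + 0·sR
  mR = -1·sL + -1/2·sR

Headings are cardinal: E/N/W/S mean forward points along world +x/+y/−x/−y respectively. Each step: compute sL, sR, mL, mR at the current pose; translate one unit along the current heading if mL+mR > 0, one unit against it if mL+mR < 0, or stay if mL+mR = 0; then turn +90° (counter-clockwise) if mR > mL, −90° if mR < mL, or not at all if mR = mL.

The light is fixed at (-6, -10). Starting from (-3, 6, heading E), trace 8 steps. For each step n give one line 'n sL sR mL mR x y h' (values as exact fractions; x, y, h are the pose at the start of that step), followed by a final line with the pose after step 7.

0 160/377 32/37 160/377 -11952/13949 -3 6 E
1 16/25 80/113 16/25 -2808/2825 -4 6 S
2 160/197 160/401 160/197 -79920/78997 -4 7 W
3 40/81 4/9 40/81 -58/81 -3 7 N
4 160/377 32/37 160/377 -11952/13949 -3 6 E
5 16/25 80/113 16/25 -2808/2825 -4 6 S
6 160/197 160/401 160/197 -79920/78997 -4 7 W
7 40/81 4/9 40/81 -58/81 -3 7 N
final -3 6 E

n=0: pose=(-3,6,E); sL=160/377, sR=32/37; mL=160/377, mR=-11952/13949; mL+mR=-16/37 → advance -1; mR−mL=-17872/13949 → turn -1·90°
n=1: pose=(-4,6,S); sL=16/25, sR=80/113; mL=16/25, mR=-2808/2825; mL+mR=-40/113 → advance -1; mR−mL=-4616/2825 → turn -1·90°
n=2: pose=(-4,7,W); sL=160/197, sR=160/401; mL=160/197, mR=-79920/78997; mL+mR=-80/401 → advance -1; mR−mL=-144080/78997 → turn -1·90°
n=3: pose=(-3,7,N); sL=40/81, sR=4/9; mL=40/81, mR=-58/81; mL+mR=-2/9 → advance -1; mR−mL=-98/81 → turn -1·90°
n=4: pose=(-3,6,E); sL=160/377, sR=32/37; mL=160/377, mR=-11952/13949; mL+mR=-16/37 → advance -1; mR−mL=-17872/13949 → turn -1·90°
n=5: pose=(-4,6,S); sL=16/25, sR=80/113; mL=16/25, mR=-2808/2825; mL+mR=-40/113 → advance -1; mR−mL=-4616/2825 → turn -1·90°
n=6: pose=(-4,7,W); sL=160/197, sR=160/401; mL=160/197, mR=-79920/78997; mL+mR=-80/401 → advance -1; mR−mL=-144080/78997 → turn -1·90°
n=7: pose=(-3,7,N); sL=40/81, sR=4/9; mL=40/81, mR=-58/81; mL+mR=-2/9 → advance -1; mR−mL=-98/81 → turn -1·90°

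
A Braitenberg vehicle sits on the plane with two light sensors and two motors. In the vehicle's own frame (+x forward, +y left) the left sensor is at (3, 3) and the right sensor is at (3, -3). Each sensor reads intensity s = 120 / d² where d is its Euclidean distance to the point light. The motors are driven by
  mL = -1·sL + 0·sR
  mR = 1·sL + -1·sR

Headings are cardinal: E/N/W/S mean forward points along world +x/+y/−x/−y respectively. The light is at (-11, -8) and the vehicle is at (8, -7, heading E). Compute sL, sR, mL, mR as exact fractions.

6/25 15/61 -6/25 -9/1525

left sensor world pos  = (11, -4); dL² = 500
right sensor world pos = (11, -10); dR² = 488
sL = 120/500 = 6/25
sR = 120/488 = 15/61
mL = -1·sL + 0·sR = -6/25
mR = 1·sL + -1·sR = -9/1525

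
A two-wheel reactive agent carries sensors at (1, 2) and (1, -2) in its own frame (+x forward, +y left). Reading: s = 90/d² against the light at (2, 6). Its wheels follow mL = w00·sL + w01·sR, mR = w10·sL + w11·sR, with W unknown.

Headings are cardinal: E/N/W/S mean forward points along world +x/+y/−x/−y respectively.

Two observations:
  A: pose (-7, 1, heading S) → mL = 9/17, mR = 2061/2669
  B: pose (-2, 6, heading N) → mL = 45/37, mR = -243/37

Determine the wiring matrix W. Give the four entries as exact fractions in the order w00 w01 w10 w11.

1/2 0 1 -1/2

obs A: pose=(-7,1,S) → sL=18/17, sR=90/157, mL=9/17, mR=2061/2669
obs B: pose=(-2,6,N) → sL=90/37, sR=18, mL=45/37, mR=-243/37
sensor matrix S = [[18/17, 90/157], [90/37, 18]]; det S = 1744416/98753
solve [mL_A; mL_B] = S·[w00; w01] and [mR_A; mR_B] = S·[w10; w11]:
  w00 = 1/2, w01 = 0, w10 = 1, w11 = -1/2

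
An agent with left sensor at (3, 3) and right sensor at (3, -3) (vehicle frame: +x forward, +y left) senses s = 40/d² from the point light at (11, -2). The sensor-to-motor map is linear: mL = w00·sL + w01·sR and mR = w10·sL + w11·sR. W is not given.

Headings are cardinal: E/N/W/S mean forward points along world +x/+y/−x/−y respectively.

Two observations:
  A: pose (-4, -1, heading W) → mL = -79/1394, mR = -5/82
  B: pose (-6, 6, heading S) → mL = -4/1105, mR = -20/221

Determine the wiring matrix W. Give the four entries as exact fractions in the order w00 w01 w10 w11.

obs A: pose=(-4,-1,W) → sL=5/41, sR=2/17, mL=-79/1394, mR=-5/82
obs B: pose=(-6,6,S) → sL=40/221, sR=8/85, mL=-4/1105, mR=-20/221
sensor matrix S = [[5/41, 2/17], [40/221, 8/85]]; det S = -1512/154037
solve [mL_A; mL_B] = S·[w00; w01] and [mR_A; mR_B] = S·[w10; w11]:
  w00 = 1/2, w01 = -1, w10 = -1/2, w11 = 0

1/2 -1 -1/2 0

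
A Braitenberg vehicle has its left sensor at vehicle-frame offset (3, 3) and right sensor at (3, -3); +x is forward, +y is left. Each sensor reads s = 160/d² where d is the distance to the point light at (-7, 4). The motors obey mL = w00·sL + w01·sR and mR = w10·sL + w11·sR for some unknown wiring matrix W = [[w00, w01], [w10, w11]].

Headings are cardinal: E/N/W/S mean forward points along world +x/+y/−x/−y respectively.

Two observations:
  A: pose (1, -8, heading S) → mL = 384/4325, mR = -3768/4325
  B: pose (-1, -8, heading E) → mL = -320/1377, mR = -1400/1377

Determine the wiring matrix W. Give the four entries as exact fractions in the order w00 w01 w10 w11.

obs A: pose=(1,-8,S) → sL=80/173, sR=16/25, mL=384/4325, mR=-3768/4325
obs B: pose=(-1,-8,E) → sL=80/81, sR=80/153, mL=-320/1377, mR=-1400/1377
sensor matrix S = [[80/173, 16/25], [80/81, 80/153]]; det S = -464896/1191105
solve [mL_A; mL_B] = S·[w00; w01] and [mR_A; mR_B] = S·[w10; w11]:
  w00 = -1/2, w01 = 1/2, w10 = -1/2, w11 = -1

-1/2 1/2 -1/2 -1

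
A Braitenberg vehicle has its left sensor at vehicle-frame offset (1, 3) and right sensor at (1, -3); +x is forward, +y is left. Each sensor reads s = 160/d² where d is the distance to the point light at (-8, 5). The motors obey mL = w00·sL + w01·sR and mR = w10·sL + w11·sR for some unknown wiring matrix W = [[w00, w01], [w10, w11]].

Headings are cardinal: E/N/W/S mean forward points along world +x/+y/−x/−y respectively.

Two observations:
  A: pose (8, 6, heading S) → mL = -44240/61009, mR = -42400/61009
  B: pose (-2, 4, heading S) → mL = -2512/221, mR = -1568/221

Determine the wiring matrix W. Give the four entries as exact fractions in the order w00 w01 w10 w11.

obs A: pose=(8,6,S) → sL=160/361, sR=160/169, mL=-44240/61009, mR=-42400/61009
obs B: pose=(-2,4,S) → sL=32/17, sR=160/13, mL=-2512/221, mR=-1568/221
sensor matrix S = [[160/361, 160/169], [32/17, 160/13]]; det S = 3809280/1037153
solve [mL_A; mL_B] = S·[w00; w01] and [mR_A; mR_B] = S·[w10; w11]:
  w00 = 1/2, w01 = -1, w10 = -1/2, w11 = -1/2

1/2 -1 -1/2 -1/2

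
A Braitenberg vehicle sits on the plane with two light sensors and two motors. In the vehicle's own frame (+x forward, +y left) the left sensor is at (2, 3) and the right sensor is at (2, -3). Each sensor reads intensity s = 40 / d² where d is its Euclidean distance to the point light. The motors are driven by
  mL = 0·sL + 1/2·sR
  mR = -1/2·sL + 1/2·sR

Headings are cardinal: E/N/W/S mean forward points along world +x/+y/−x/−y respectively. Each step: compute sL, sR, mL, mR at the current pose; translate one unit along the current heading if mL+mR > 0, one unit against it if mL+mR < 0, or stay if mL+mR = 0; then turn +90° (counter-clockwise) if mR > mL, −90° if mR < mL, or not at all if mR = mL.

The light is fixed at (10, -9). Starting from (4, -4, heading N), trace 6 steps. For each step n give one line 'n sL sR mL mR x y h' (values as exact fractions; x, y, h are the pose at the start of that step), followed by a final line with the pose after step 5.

0 4/13 20/29 10/29 72/377 4 -4 N
1 40/97 8/5 4/5 288/485 4 -3 E
2 2 1/2 1/4 -3/4 5 -3 S
3 8/13 40/149 20/149 -336/1937 5 -2 W
4 4/13 20/41 10/41 48/533 6 -2 N
5 8/25 40/29 20/29 384/725 6 -1 E
final 7 -1 S

n=0: pose=(4,-4,N); sL=4/13, sR=20/29; mL=10/29, mR=72/377; mL+mR=202/377 → advance +1; mR−mL=-2/13 → turn -1·90°
n=1: pose=(4,-3,E); sL=40/97, sR=8/5; mL=4/5, mR=288/485; mL+mR=676/485 → advance +1; mR−mL=-20/97 → turn -1·90°
n=2: pose=(5,-3,S); sL=2, sR=1/2; mL=1/4, mR=-3/4; mL+mR=-1/2 → advance -1; mR−mL=-1 → turn -1·90°
n=3: pose=(5,-2,W); sL=8/13, sR=40/149; mL=20/149, mR=-336/1937; mL+mR=-76/1937 → advance -1; mR−mL=-4/13 → turn -1·90°
n=4: pose=(6,-2,N); sL=4/13, sR=20/41; mL=10/41, mR=48/533; mL+mR=178/533 → advance +1; mR−mL=-2/13 → turn -1·90°
n=5: pose=(6,-1,E); sL=8/25, sR=40/29; mL=20/29, mR=384/725; mL+mR=884/725 → advance +1; mR−mL=-4/25 → turn -1·90°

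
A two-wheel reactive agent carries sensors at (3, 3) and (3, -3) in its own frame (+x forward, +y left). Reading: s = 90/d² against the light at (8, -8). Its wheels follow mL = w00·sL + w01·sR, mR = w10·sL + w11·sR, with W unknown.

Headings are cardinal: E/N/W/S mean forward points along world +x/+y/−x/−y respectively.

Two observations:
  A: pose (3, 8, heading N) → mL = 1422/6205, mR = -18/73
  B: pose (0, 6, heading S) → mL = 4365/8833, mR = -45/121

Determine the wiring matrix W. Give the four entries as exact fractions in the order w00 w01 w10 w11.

obs A: pose=(3,8,N) → sL=18/85, sR=18/73, mL=1422/6205, mR=-18/73
obs B: pose=(0,6,S) → sL=45/73, sR=45/121, mL=4365/8833, mR=-45/121
sensor matrix S = [[18/85, 18/73], [45/73, 45/121]]; det S = -802872/10961753
solve [mL_A; mL_B] = S·[w00; w01] and [mR_A; mR_B] = S·[w10; w11]:
  w00 = 1/2, w01 = 1/2, w10 = 0, w11 = -1

1/2 1/2 0 -1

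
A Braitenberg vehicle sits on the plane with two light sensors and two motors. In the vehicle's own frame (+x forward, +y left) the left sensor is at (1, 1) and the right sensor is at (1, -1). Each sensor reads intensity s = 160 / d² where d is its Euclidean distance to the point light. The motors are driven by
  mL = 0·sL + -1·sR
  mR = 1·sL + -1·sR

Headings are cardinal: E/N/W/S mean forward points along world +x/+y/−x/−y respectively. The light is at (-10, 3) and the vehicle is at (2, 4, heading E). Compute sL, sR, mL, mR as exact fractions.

160/173 160/169 -160/169 -640/29237

left sensor world pos  = (3, 5); dL² = 173
right sensor world pos = (3, 3); dR² = 169
sL = 160/173 = 160/173
sR = 160/169 = 160/169
mL = 0·sL + -1·sR = -160/169
mR = 1·sL + -1·sR = -640/29237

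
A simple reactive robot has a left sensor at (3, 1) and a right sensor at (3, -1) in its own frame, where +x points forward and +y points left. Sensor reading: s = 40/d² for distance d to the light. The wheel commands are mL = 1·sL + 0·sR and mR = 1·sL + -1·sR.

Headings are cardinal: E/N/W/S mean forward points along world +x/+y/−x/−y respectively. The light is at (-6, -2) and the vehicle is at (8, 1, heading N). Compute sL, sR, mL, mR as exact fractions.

left sensor world pos  = (7, 4); dL² = 205
right sensor world pos = (9, 4); dR² = 261
sL = 40/205 = 8/41
sR = 40/261 = 40/261
mL = 1·sL + 0·sR = 8/41
mR = 1·sL + -1·sR = 448/10701

8/41 40/261 8/41 448/10701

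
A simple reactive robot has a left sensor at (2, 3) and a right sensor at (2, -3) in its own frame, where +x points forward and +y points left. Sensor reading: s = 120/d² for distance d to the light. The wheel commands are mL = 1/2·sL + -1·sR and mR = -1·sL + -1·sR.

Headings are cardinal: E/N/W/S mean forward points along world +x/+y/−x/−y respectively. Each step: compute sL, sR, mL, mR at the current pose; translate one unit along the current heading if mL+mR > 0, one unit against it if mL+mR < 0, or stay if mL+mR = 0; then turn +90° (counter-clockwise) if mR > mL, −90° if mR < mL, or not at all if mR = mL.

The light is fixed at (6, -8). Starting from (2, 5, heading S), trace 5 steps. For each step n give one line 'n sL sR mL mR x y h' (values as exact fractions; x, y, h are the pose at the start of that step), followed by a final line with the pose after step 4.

n=0: pose=(2,5,S); sL=60/61, sR=12/17; mL=-222/1037, mR=-1752/1037; mL+mR=-1974/1037 → advance -1; mR−mL=-90/61 → turn -1·90°
n=1: pose=(2,6,W); sL=120/157, sR=24/65; mL=132/10205, mR=-11568/10205; mL+mR=-11436/10205 → advance -1; mR−mL=-180/157 → turn -1·90°
n=2: pose=(3,6,N); sL=30/73, sR=15/32; mL=-615/2336, mR=-2055/2336; mL+mR=-1335/1168 → advance -1; mR−mL=-45/73 → turn -1·90°
n=3: pose=(3,5,E); sL=120/257, sR=120/101; mL=-24780/25957, mR=-42960/25957; mL+mR=-67740/25957 → advance -1; mR−mL=-180/257 → turn -1·90°
n=4: pose=(2,5,S); sL=60/61, sR=12/17; mL=-222/1037, mR=-1752/1037; mL+mR=-1974/1037 → advance -1; mR−mL=-90/61 → turn -1·90°

0 60/61 12/17 -222/1037 -1752/1037 2 5 S
1 120/157 24/65 132/10205 -11568/10205 2 6 W
2 30/73 15/32 -615/2336 -2055/2336 3 6 N
3 120/257 120/101 -24780/25957 -42960/25957 3 5 E
4 60/61 12/17 -222/1037 -1752/1037 2 5 S
final 2 6 W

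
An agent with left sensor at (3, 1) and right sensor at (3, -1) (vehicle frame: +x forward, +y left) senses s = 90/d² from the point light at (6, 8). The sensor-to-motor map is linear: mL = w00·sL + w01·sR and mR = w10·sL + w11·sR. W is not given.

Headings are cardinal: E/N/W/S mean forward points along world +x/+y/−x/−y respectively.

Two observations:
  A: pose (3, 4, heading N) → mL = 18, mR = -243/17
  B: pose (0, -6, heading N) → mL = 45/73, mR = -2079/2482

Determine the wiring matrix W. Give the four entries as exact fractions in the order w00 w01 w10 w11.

obs A: pose=(3,4,N) → sL=90/17, sR=18, mL=18, mR=-243/17
obs B: pose=(0,-6,N) → sL=9/17, sR=45/73, mL=45/73, mR=-2079/2482
sensor matrix S = [[90/17, 18], [9/17, 45/73]]; det S = -7776/1241
solve [mL_A; mL_B] = S·[w00; w01] and [mR_A; mR_B] = S·[w10; w11]:
  w00 = 0, w01 = 1, w10 = -1, w11 = -1/2

0 1 -1 -1/2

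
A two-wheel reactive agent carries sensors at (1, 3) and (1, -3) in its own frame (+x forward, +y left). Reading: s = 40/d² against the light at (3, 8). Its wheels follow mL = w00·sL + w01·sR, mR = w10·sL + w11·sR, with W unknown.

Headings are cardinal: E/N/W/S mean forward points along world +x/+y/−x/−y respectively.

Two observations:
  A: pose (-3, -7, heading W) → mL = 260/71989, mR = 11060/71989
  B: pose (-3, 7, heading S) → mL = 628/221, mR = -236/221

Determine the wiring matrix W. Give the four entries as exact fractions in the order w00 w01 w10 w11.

1 -1/2 -1/2 1

obs A: pose=(-3,-7,W) → sL=40/373, sR=40/193, mL=260/71989, mR=11060/71989
obs B: pose=(-3,7,S) → sL=40/13, sR=8/17, mL=628/221, mR=-236/221
sensor matrix S = [[40/373, 40/193], [40/13, 8/17]]; det S = -9342720/15909569
solve [mL_A; mL_B] = S·[w00; w01] and [mR_A; mR_B] = S·[w10; w11]:
  w00 = 1, w01 = -1/2, w10 = -1/2, w11 = 1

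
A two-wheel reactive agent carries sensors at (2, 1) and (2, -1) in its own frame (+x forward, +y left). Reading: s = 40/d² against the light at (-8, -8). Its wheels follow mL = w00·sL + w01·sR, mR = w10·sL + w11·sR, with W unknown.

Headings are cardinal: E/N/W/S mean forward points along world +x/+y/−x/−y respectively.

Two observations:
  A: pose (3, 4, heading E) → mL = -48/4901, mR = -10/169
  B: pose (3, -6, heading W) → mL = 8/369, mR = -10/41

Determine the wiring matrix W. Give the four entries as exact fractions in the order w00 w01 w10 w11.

obs A: pose=(3,4,E) → sL=20/169, sR=4/29, mL=-48/4901, mR=-10/169
obs B: pose=(3,-6,W) → sL=20/41, sR=4/9, mL=8/369, mR=-10/41
sensor matrix S = [[20/169, 4/29], [20/41, 4/9]]; det S = -26560/1808469
solve [mL_A; mL_B] = S·[w00; w01] and [mR_A; mR_B] = S·[w10; w11]:
  w00 = 1/2, w01 = -1/2, w10 = -1/2, w11 = 0

1/2 -1/2 -1/2 0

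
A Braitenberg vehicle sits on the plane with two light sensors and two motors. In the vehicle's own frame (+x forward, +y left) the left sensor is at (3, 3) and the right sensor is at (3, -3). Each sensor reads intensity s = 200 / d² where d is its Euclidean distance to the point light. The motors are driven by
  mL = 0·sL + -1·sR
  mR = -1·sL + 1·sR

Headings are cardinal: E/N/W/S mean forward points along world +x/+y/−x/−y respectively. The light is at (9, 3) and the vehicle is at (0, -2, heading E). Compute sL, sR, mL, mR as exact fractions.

5 2 -2 -3

left sensor world pos  = (3, 1); dL² = 40
right sensor world pos = (3, -5); dR² = 100
sL = 200/40 = 5
sR = 200/100 = 2
mL = 0·sL + -1·sR = -2
mR = -1·sL + 1·sR = -3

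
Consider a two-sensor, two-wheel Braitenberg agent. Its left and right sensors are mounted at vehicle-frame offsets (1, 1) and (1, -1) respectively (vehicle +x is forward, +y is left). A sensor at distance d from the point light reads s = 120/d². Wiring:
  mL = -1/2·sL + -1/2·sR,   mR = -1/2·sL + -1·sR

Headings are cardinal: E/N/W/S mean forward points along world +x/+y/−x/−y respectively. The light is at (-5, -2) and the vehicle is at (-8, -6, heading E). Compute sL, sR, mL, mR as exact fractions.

left sensor world pos  = (-7, -5); dL² = 13
right sensor world pos = (-7, -7); dR² = 29
sL = 120/13 = 120/13
sR = 120/29 = 120/29
mL = -1/2·sL + -1/2·sR = -2520/377
mR = -1/2·sL + -1·sR = -3300/377

120/13 120/29 -2520/377 -3300/377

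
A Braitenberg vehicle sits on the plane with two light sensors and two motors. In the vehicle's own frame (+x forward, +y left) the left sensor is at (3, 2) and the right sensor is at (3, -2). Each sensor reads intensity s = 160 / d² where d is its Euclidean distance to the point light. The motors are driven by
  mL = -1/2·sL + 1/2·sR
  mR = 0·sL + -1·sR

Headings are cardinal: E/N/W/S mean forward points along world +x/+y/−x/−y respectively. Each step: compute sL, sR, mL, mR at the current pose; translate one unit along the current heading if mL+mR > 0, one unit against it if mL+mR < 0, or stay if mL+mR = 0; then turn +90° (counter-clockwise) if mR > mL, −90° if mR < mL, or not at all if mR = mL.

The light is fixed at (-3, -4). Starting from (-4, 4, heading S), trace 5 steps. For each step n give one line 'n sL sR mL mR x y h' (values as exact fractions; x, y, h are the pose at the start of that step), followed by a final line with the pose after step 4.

0 80/13 80/17 -160/221 -80/17 -4 4 S
1 32/13 160/137 -1152/1781 -160/137 -4 5 W
2 40/37 40/37 0 -40/37 -3 5 N
3 160/109 32/9 1024/981 -32/9 -3 4 E
4 80/13 80/17 -160/221 -80/17 -4 4 S
final -4 5 W

n=0: pose=(-4,4,S); sL=80/13, sR=80/17; mL=-160/221, mR=-80/17; mL+mR=-1200/221 → advance -1; mR−mL=-880/221 → turn -1·90°
n=1: pose=(-4,5,W); sL=32/13, sR=160/137; mL=-1152/1781, mR=-160/137; mL+mR=-3232/1781 → advance -1; mR−mL=-928/1781 → turn -1·90°
n=2: pose=(-3,5,N); sL=40/37, sR=40/37; mL=0, mR=-40/37; mL+mR=-40/37 → advance -1; mR−mL=-40/37 → turn -1·90°
n=3: pose=(-3,4,E); sL=160/109, sR=32/9; mL=1024/981, mR=-32/9; mL+mR=-2464/981 → advance -1; mR−mL=-1504/327 → turn -1·90°
n=4: pose=(-4,4,S); sL=80/13, sR=80/17; mL=-160/221, mR=-80/17; mL+mR=-1200/221 → advance -1; mR−mL=-880/221 → turn -1·90°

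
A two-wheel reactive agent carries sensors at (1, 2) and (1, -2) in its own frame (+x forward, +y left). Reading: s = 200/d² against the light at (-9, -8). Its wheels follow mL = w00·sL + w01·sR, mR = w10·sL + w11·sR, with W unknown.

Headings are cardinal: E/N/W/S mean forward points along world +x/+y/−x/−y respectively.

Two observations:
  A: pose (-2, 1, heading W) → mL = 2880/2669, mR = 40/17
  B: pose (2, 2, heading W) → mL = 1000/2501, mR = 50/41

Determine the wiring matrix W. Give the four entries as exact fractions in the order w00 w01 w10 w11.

1 -1 1 0

obs A: pose=(-2,1,W) → sL=40/17, sR=200/157, mL=2880/2669, mR=40/17
obs B: pose=(2,2,W) → sL=50/41, sR=50/61, mL=1000/2501, mR=50/41
sensor matrix S = [[40/17, 200/157], [50/41, 50/61]]; det S = 2504000/6675169
solve [mL_A; mL_B] = S·[w00; w01] and [mR_A; mR_B] = S·[w10; w11]:
  w00 = 1, w01 = -1, w10 = 1, w11 = 0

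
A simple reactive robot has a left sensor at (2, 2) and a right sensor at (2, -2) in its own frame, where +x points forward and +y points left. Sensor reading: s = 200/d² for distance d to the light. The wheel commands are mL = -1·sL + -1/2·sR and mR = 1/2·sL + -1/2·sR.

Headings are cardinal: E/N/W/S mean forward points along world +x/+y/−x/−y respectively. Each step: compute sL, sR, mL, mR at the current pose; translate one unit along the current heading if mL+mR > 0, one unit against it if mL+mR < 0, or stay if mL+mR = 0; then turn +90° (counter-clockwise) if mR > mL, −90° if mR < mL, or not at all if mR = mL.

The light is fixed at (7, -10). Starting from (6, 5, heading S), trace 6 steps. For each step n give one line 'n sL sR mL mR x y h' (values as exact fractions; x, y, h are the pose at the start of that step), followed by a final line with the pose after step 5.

0 20/17 100/89 -2630/1513 40/1513 6 5 S
1 8/13 200/197 -2876/2561 -512/2561 6 6 E
2 10/17 50/81 -1235/1377 -20/1377 5 6 N
3 40/37 40/61 -3180/2257 480/2257 5 5 W
4 20/17 100/89 -2630/1513 40/1513 6 5 S
5 8/13 200/197 -2876/2561 -512/2561 6 6 E
final 5 6 N

n=0: pose=(6,5,S); sL=20/17, sR=100/89; mL=-2630/1513, mR=40/1513; mL+mR=-2590/1513 → advance -1; mR−mL=30/17 → turn +1·90°
n=1: pose=(6,6,E); sL=8/13, sR=200/197; mL=-2876/2561, mR=-512/2561; mL+mR=-3388/2561 → advance -1; mR−mL=12/13 → turn +1·90°
n=2: pose=(5,6,N); sL=10/17, sR=50/81; mL=-1235/1377, mR=-20/1377; mL+mR=-1255/1377 → advance -1; mR−mL=15/17 → turn +1·90°
n=3: pose=(5,5,W); sL=40/37, sR=40/61; mL=-3180/2257, mR=480/2257; mL+mR=-2700/2257 → advance -1; mR−mL=60/37 → turn +1·90°
n=4: pose=(6,5,S); sL=20/17, sR=100/89; mL=-2630/1513, mR=40/1513; mL+mR=-2590/1513 → advance -1; mR−mL=30/17 → turn +1·90°
n=5: pose=(6,6,E); sL=8/13, sR=200/197; mL=-2876/2561, mR=-512/2561; mL+mR=-3388/2561 → advance -1; mR−mL=12/13 → turn +1·90°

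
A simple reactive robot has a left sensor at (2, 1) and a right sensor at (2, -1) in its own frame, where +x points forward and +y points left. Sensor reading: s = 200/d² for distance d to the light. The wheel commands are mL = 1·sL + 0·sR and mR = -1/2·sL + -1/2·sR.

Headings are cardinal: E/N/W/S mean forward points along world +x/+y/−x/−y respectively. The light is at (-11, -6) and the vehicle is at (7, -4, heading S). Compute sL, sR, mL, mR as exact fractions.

200/361 200/289 200/361 -65000/104329

left sensor world pos  = (8, -6); dL² = 361
right sensor world pos = (6, -6); dR² = 289
sL = 200/361 = 200/361
sR = 200/289 = 200/289
mL = 1·sL + 0·sR = 200/361
mR = -1/2·sL + -1/2·sR = -65000/104329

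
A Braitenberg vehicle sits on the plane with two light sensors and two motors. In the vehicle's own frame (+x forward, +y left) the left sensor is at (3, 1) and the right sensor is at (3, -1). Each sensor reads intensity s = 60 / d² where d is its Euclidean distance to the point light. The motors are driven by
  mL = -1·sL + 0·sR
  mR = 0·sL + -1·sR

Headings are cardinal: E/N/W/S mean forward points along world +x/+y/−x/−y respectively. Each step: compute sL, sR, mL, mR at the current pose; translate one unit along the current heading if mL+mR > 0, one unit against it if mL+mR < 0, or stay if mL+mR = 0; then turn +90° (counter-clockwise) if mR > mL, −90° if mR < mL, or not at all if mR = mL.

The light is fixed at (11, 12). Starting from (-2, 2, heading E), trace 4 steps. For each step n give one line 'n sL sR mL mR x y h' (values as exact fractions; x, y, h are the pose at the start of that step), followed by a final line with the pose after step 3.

0 60/181 60/221 -60/181 -60/221 -2 2 E
1 30/137 30/109 -30/137 -30/109 -3 2 N
2 60/221 12/53 -60/221 -12/53 -3 1 E
3 3/16 3/13 -3/16 -3/13 -4 1 N
final -4 0 E

n=0: pose=(-2,2,E); sL=60/181, sR=60/221; mL=-60/181, mR=-60/221; mL+mR=-24120/40001 → advance -1; mR−mL=2400/40001 → turn +1·90°
n=1: pose=(-3,2,N); sL=30/137, sR=30/109; mL=-30/137, mR=-30/109; mL+mR=-7380/14933 → advance -1; mR−mL=-840/14933 → turn -1·90°
n=2: pose=(-3,1,E); sL=60/221, sR=12/53; mL=-60/221, mR=-12/53; mL+mR=-5832/11713 → advance -1; mR−mL=528/11713 → turn +1·90°
n=3: pose=(-4,1,N); sL=3/16, sR=3/13; mL=-3/16, mR=-3/13; mL+mR=-87/208 → advance -1; mR−mL=-9/208 → turn -1·90°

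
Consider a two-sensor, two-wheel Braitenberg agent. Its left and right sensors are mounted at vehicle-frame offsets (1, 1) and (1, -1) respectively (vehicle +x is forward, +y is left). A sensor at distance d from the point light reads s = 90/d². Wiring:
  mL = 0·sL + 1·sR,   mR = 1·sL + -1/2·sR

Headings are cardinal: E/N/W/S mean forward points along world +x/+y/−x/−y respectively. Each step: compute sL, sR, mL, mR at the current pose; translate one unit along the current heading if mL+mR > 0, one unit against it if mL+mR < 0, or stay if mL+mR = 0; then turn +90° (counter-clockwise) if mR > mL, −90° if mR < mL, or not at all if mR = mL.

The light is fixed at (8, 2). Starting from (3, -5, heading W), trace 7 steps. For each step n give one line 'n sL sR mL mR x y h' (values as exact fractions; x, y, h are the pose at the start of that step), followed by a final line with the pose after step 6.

n=0: pose=(3,-5,W); sL=9/10, sR=5/4; mL=5/4, mR=11/40; mL+mR=61/40 → advance +1; mR−mL=-39/40 → turn -1·90°
n=1: pose=(2,-5,N); sL=18/17, sR=90/61; mL=90/61, mR=333/1037; mL+mR=1863/1037 → advance +1; mR−mL=-1197/1037 → turn -1·90°
n=2: pose=(2,-4,E); sL=9/5, sR=45/37; mL=45/37, mR=441/370; mL+mR=891/370 → advance +1; mR−mL=-9/370 → turn -1·90°
n=3: pose=(3,-4,S); sL=18/13, sR=18/17; mL=18/17, mR=189/221; mL+mR=423/221 → advance +1; mR−mL=-45/221 → turn -1·90°
n=4: pose=(3,-5,W); sL=9/10, sR=5/4; mL=5/4, mR=11/40; mL+mR=61/40 → advance +1; mR−mL=-39/40 → turn -1·90°
n=5: pose=(2,-5,N); sL=18/17, sR=90/61; mL=90/61, mR=333/1037; mL+mR=1863/1037 → advance +1; mR−mL=-1197/1037 → turn -1·90°
n=6: pose=(2,-4,E); sL=9/5, sR=45/37; mL=45/37, mR=441/370; mL+mR=891/370 → advance +1; mR−mL=-9/370 → turn -1·90°

0 9/10 5/4 5/4 11/40 3 -5 W
1 18/17 90/61 90/61 333/1037 2 -5 N
2 9/5 45/37 45/37 441/370 2 -4 E
3 18/13 18/17 18/17 189/221 3 -4 S
4 9/10 5/4 5/4 11/40 3 -5 W
5 18/17 90/61 90/61 333/1037 2 -5 N
6 9/5 45/37 45/37 441/370 2 -4 E
final 3 -4 S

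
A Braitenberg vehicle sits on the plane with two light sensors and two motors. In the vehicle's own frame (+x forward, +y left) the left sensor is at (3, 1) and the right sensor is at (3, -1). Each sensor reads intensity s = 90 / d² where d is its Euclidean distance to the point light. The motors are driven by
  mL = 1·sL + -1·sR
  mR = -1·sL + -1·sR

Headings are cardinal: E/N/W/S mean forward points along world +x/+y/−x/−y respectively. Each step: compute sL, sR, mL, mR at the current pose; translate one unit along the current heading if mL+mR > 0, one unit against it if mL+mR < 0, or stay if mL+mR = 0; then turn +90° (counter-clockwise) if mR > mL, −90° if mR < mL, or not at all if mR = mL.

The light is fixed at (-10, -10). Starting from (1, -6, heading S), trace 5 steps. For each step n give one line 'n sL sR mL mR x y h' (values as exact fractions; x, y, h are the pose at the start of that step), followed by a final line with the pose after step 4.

0 18/29 90/101 -792/2929 -4428/2929 1 -6 S
1 9/8 9/10 9/40 -81/40 1 -5 W
2 18/37 90/233 864/8621 -7524/8621 2 -5 N
3 9/25 5/13 -8/325 -242/325 2 -6 E
4 18/29 90/101 -792/2929 -4428/2929 1 -6 S
final 1 -5 W

n=0: pose=(1,-6,S); sL=18/29, sR=90/101; mL=-792/2929, mR=-4428/2929; mL+mR=-180/101 → advance -1; mR−mL=-36/29 → turn -1·90°
n=1: pose=(1,-5,W); sL=9/8, sR=9/10; mL=9/40, mR=-81/40; mL+mR=-9/5 → advance -1; mR−mL=-9/4 → turn -1·90°
n=2: pose=(2,-5,N); sL=18/37, sR=90/233; mL=864/8621, mR=-7524/8621; mL+mR=-180/233 → advance -1; mR−mL=-36/37 → turn -1·90°
n=3: pose=(2,-6,E); sL=9/25, sR=5/13; mL=-8/325, mR=-242/325; mL+mR=-10/13 → advance -1; mR−mL=-18/25 → turn -1·90°
n=4: pose=(1,-6,S); sL=18/29, sR=90/101; mL=-792/2929, mR=-4428/2929; mL+mR=-180/101 → advance -1; mR−mL=-36/29 → turn -1·90°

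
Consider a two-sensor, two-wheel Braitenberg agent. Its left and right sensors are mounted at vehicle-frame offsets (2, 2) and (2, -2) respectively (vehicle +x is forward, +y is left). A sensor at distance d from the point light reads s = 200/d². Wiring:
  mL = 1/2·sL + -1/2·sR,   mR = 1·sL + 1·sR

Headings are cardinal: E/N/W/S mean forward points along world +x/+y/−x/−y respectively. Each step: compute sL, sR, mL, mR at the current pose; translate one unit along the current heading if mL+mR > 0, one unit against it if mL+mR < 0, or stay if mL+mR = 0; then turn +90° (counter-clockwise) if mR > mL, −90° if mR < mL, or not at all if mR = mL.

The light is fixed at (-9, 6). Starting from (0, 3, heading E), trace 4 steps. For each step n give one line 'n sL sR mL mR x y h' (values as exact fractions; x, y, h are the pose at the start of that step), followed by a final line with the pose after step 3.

0 100/61 100/73 600/4453 13400/4453 0 3 E
1 40/13 40/29 320/377 1680/377 1 3 N
2 5/2 25/8 -5/16 45/8 1 4 W
3 200/137 40/13 -1440/1781 8080/1781 0 4 S
final 0 3 E

n=0: pose=(0,3,E); sL=100/61, sR=100/73; mL=600/4453, mR=13400/4453; mL+mR=14000/4453 → advance +1; mR−mL=12800/4453 → turn +1·90°
n=1: pose=(1,3,N); sL=40/13, sR=40/29; mL=320/377, mR=1680/377; mL+mR=2000/377 → advance +1; mR−mL=1360/377 → turn +1·90°
n=2: pose=(1,4,W); sL=5/2, sR=25/8; mL=-5/16, mR=45/8; mL+mR=85/16 → advance +1; mR−mL=95/16 → turn +1·90°
n=3: pose=(0,4,S); sL=200/137, sR=40/13; mL=-1440/1781, mR=8080/1781; mL+mR=6640/1781 → advance +1; mR−mL=9520/1781 → turn +1·90°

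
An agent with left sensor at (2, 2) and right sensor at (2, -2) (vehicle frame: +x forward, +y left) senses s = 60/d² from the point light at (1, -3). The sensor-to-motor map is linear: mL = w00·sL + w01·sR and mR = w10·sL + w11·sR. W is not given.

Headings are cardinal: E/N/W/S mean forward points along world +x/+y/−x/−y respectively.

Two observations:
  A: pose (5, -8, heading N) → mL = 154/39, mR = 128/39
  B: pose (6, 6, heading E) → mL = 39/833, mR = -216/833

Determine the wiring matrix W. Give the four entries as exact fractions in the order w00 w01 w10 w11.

1 -1/2 1 -1

obs A: pose=(5,-8,N) → sL=60/13, sR=4/3, mL=154/39, mR=128/39
obs B: pose=(6,6,E) → sL=6/17, sR=30/49, mL=39/833, mR=-216/833
sensor matrix S = [[60/13, 4/3], [6/17, 30/49]]; det S = 25504/10829
solve [mL_A; mL_B] = S·[w00; w01] and [mR_A; mR_B] = S·[w10; w11]:
  w00 = 1, w01 = -1/2, w10 = 1, w11 = -1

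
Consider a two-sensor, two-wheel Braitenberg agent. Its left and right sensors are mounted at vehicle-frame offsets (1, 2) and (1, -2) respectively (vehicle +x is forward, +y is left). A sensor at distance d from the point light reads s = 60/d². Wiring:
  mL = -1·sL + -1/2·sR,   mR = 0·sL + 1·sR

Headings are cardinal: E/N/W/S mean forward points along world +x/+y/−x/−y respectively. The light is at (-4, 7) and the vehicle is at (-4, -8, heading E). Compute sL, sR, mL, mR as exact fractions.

6/17 6/29 -225/493 6/29

left sensor world pos  = (-3, -6); dL² = 170
right sensor world pos = (-3, -10); dR² = 290
sL = 60/170 = 6/17
sR = 60/290 = 6/29
mL = -1·sL + -1/2·sR = -225/493
mR = 0·sL + 1·sR = 6/29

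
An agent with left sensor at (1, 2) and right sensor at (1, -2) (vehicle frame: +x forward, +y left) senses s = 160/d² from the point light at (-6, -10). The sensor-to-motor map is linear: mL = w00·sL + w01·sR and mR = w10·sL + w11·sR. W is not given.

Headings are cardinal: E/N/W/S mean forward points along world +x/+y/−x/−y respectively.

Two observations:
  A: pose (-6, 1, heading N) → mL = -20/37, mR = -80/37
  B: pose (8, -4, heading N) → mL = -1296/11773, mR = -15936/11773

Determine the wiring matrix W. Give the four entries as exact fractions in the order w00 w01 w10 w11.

1/2 -1 -1 -1

obs A: pose=(-6,1,N) → sL=40/37, sR=40/37, mL=-20/37, mR=-80/37
obs B: pose=(8,-4,N) → sL=160/193, sR=32/61, mL=-1296/11773, mR=-15936/11773
sensor matrix S = [[40/37, 40/37], [160/193, 32/61]]; det S = -143360/435601
solve [mL_A; mL_B] = S·[w00; w01] and [mR_A; mR_B] = S·[w10; w11]:
  w00 = 1/2, w01 = -1, w10 = -1, w11 = -1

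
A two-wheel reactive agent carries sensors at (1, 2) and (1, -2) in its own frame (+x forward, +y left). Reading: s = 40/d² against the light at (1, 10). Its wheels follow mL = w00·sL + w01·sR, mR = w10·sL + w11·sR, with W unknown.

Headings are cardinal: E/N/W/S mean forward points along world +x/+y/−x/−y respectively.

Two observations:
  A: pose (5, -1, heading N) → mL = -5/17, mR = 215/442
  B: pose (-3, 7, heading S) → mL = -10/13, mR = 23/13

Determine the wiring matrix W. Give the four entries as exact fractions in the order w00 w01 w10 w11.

0 -1 1/2 1

obs A: pose=(5,-1,N) → sL=5/13, sR=5/17, mL=-5/17, mR=215/442
obs B: pose=(-3,7,S) → sL=2, sR=10/13, mL=-10/13, mR=23/13
sensor matrix S = [[5/13, 5/17], [2, 10/13]]; det S = -840/2873
solve [mL_A; mL_B] = S·[w00; w01] and [mR_A; mR_B] = S·[w10; w11]:
  w00 = 0, w01 = -1, w10 = 1/2, w11 = 1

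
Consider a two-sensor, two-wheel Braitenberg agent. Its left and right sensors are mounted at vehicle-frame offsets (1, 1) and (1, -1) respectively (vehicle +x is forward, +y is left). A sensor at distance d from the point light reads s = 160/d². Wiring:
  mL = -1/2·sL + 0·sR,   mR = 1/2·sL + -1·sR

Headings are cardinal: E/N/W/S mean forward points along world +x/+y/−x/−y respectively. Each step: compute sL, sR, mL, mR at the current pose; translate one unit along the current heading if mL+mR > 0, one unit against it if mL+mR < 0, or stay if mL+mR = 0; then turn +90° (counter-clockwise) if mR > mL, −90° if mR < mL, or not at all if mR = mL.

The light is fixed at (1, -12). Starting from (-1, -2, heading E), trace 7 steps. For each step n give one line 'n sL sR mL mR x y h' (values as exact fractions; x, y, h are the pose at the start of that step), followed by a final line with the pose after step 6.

n=0: pose=(-1,-2,E); sL=80/61, sR=80/41; mL=-40/61, mR=-3240/2501; mL+mR=-80/41 → advance -1; mR−mL=-1600/2501 → turn -1·90°
n=1: pose=(-2,-2,S); sL=32/17, sR=160/97; mL=-16/17, mR=-1168/1649; mL+mR=-160/97 → advance -1; mR−mL=384/1649 → turn +1·90°
n=2: pose=(-2,-1,E); sL=40/37, sR=20/13; mL=-20/37, mR=-480/481; mL+mR=-20/13 → advance -1; mR−mL=-220/481 → turn -1·90°
n=3: pose=(-3,-1,S); sL=160/109, sR=32/25; mL=-80/109, mR=-1488/2725; mL+mR=-32/25 → advance -1; mR−mL=512/2725 → turn +1·90°
n=4: pose=(-3,0,E); sL=80/89, sR=16/13; mL=-40/89, mR=-904/1157; mL+mR=-16/13 → advance -1; mR−mL=-384/1157 → turn -1·90°
n=5: pose=(-4,0,S); sL=160/137, sR=160/157; mL=-80/137, mR=-9360/21509; mL+mR=-160/157 → advance -1; mR−mL=3200/21509 → turn +1·90°
n=6: pose=(-4,1,E); sL=40/53, sR=1; mL=-20/53, mR=-33/53; mL+mR=-1 → advance -1; mR−mL=-13/53 → turn -1·90°

0 80/61 80/41 -40/61 -3240/2501 -1 -2 E
1 32/17 160/97 -16/17 -1168/1649 -2 -2 S
2 40/37 20/13 -20/37 -480/481 -2 -1 E
3 160/109 32/25 -80/109 -1488/2725 -3 -1 S
4 80/89 16/13 -40/89 -904/1157 -3 0 E
5 160/137 160/157 -80/137 -9360/21509 -4 0 S
6 40/53 1 -20/53 -33/53 -4 1 E
final -5 1 S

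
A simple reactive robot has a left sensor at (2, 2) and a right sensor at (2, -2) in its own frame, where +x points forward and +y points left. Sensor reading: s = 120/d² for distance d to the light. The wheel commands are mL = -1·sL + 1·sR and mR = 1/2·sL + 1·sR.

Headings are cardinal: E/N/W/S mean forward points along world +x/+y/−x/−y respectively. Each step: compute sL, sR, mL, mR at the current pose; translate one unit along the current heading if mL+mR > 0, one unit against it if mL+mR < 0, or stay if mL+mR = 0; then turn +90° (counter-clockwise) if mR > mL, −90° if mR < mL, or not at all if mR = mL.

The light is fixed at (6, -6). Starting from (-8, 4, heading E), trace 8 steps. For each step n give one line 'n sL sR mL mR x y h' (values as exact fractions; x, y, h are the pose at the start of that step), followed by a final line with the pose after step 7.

0 5/12 15/26 25/156 245/312 -8 4 E
1 40/123 24/53 832/6519 4012/6519 -7 4 N
2 20/51 60/197 -880/10047 5030/10047 -7 5 W
3 8/15 120/337 -896/5055 3148/5055 -8 5 S
4 5/12 15/26 25/156 245/312 -8 4 E
5 40/123 24/53 832/6519 4012/6519 -7 4 N
6 20/51 60/197 -880/10047 5030/10047 -7 5 W
7 8/15 120/337 -896/5055 3148/5055 -8 5 S
final -8 4 E

n=0: pose=(-8,4,E); sL=5/12, sR=15/26; mL=25/156, mR=245/312; mL+mR=295/312 → advance +1; mR−mL=5/8 → turn +1·90°
n=1: pose=(-7,4,N); sL=40/123, sR=24/53; mL=832/6519, mR=4012/6519; mL+mR=4844/6519 → advance +1; mR−mL=20/41 → turn +1·90°
n=2: pose=(-7,5,W); sL=20/51, sR=60/197; mL=-880/10047, mR=5030/10047; mL+mR=4150/10047 → advance +1; mR−mL=10/17 → turn +1·90°
n=3: pose=(-8,5,S); sL=8/15, sR=120/337; mL=-896/5055, mR=3148/5055; mL+mR=2252/5055 → advance +1; mR−mL=4/5 → turn +1·90°
n=4: pose=(-8,4,E); sL=5/12, sR=15/26; mL=25/156, mR=245/312; mL+mR=295/312 → advance +1; mR−mL=5/8 → turn +1·90°
n=5: pose=(-7,4,N); sL=40/123, sR=24/53; mL=832/6519, mR=4012/6519; mL+mR=4844/6519 → advance +1; mR−mL=20/41 → turn +1·90°
n=6: pose=(-7,5,W); sL=20/51, sR=60/197; mL=-880/10047, mR=5030/10047; mL+mR=4150/10047 → advance +1; mR−mL=10/17 → turn +1·90°
n=7: pose=(-8,5,S); sL=8/15, sR=120/337; mL=-896/5055, mR=3148/5055; mL+mR=2252/5055 → advance +1; mR−mL=4/5 → turn +1·90°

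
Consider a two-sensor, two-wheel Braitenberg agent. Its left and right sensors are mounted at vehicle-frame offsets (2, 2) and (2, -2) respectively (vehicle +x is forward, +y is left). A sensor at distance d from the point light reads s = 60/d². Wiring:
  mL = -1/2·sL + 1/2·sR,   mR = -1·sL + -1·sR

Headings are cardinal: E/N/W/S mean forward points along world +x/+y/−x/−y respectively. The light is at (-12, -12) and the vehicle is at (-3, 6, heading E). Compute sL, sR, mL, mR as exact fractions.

left sensor world pos  = (-1, 8); dL² = 521
right sensor world pos = (-1, 4); dR² = 377
sL = 60/521 = 60/521
sR = 60/377 = 60/377
mL = -1/2·sL + 1/2·sR = 4320/196417
mR = -1·sL + -1·sR = -53880/196417

60/521 60/377 4320/196417 -53880/196417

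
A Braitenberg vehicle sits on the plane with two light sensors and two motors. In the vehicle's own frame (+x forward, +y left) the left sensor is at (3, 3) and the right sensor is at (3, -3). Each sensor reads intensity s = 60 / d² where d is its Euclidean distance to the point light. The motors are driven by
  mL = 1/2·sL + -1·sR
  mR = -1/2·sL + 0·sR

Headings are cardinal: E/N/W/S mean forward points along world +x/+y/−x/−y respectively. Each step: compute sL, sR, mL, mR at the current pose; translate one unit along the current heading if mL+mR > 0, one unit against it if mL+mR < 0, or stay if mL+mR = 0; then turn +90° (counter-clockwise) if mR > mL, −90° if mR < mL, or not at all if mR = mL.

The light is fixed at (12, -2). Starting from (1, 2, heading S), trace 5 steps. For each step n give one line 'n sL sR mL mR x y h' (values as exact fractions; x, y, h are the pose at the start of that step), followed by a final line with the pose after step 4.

n=0: pose=(1,2,S); sL=12/13, sR=60/197; mL=402/2561, mR=-6/13; mL+mR=-60/197 → advance -1; mR−mL=-1584/2561 → turn -1·90°
n=1: pose=(1,3,W); sL=3/10, sR=3/13; mL=-21/260, mR=-3/20; mL+mR=-3/13 → advance -1; mR−mL=-9/130 → turn -1·90°
n=2: pose=(2,3,N); sL=60/233, sR=60/113; mL=-10590/26329, mR=-30/233; mL+mR=-60/113 → advance -1; mR−mL=7200/26329 → turn +1·90°
n=3: pose=(2,2,W); sL=6/17, sR=30/109; mL=-183/1853, mR=-3/17; mL+mR=-30/109 → advance -1; mR−mL=-144/1853 → turn -1·90°
n=4: pose=(3,2,N); sL=60/193, sR=12/17; mL=-1806/3281, mR=-30/193; mL+mR=-12/17 → advance -1; mR−mL=1296/3281 → turn +1·90°

0 12/13 60/197 402/2561 -6/13 1 2 S
1 3/10 3/13 -21/260 -3/20 1 3 W
2 60/233 60/113 -10590/26329 -30/233 2 3 N
3 6/17 30/109 -183/1853 -3/17 2 2 W
4 60/193 12/17 -1806/3281 -30/193 3 2 N
final 3 1 W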